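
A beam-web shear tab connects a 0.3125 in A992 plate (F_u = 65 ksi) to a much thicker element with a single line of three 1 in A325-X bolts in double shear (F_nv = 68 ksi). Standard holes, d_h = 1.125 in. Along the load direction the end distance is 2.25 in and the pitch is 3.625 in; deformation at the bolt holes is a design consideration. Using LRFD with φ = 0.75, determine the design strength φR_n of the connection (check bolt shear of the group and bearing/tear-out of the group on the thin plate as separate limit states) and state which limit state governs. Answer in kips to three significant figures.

Bolt shear: A_b = π·1²/4 = 0.7854 in²; R_n = 68 × 0.7854 × 3 × 2 = 320.4 kips → 0.75 × 320.4 = 240 kips.
Bearing (1.2 l_c t F_u ≤ 2.4 d t F_u): upper limit = 2.4·1·0.3125·65 = 48.75 kips.
  Edge l_c = 2.25 − 1.125/2 = 1.688 → r_n = 41.13 kips; interior l_c = 3.625 − 1.125 = 2.5 → r_n = 48.75 kips.
  R_n,bearing = 1·41.13 + 2·48.75 = 138.6 kips → 0.75 × 138.6 = 104 kips.
Bearing governs: 104 kips.

104 kips (bearing governs)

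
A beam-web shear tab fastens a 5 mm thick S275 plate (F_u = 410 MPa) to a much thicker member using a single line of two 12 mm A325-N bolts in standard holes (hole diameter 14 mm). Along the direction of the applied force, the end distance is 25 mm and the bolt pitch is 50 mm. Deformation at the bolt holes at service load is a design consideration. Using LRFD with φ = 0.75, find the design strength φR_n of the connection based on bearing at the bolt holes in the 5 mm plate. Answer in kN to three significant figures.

Per bolt r_n = 1.2 l_c t F_u ≤ 2.4 d t F_u; upper limit = 2.4 × 12 × 5 × 410 / 1000 = 59.04 kN.
Edge bolt: l_c = 25 − 14/2 = 18 mm → 1.2 × 18 × 5 × 410 / 1000 = 44.28 → r_n = 44.28 kN.
Interior bolts: l_c = 50 − 14 = 36 mm → 1.2 × 36 × 5 × 410 / 1000 = 88.56 → r_n = 59.04 kN.
R_n = 1 × 44.28 + 1 × 59.04 = 103.3 kN.
Design strength φR_n = 0.75 × 103.3 = 77.5 kN.

77.5 kN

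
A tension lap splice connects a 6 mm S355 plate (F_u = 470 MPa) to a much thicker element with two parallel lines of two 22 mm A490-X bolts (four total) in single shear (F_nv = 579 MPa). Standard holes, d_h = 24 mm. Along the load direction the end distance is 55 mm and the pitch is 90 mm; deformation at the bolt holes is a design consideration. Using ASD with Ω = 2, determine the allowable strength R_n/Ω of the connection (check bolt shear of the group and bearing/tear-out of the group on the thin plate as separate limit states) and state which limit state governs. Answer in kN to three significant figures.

294 kN (bearing governs)

Bolt shear: A_b = π·22²/4 = 380.1 mm²; R_n = 579 × 380.1 × 4 × 1 / 1000 = 880.4 kN → 880.4 / 2 = 440 kN.
Bearing (1.2 l_c t F_u ≤ 2.4 d t F_u): upper limit = 2.4·22·6·470 / 1000 = 148.9 kN.
  Edge l_c = 55 − 24/2 = 43 → r_n = 145.5 kN; interior l_c = 90 − 24 = 66 → r_n = 148.9 kN.
  R_n,bearing = 2·145.5 + 2·148.9 = 588.8 kN → 588.8 / 2 = 294 kN.
Bearing governs: 294 kN.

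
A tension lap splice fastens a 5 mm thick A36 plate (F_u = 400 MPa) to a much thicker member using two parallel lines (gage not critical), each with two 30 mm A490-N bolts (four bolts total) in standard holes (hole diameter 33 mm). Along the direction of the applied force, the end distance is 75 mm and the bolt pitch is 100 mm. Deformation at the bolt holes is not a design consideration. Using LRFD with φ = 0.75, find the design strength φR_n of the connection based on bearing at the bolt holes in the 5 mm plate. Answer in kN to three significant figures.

533 kN

Per bolt r_n = 1.5 l_c t F_u ≤ 3.0 d t F_u; upper limit = 3.0 × 30 × 5 × 400 / 1000 = 180 kN.
Edge bolt: l_c = 75 − 33/2 = 58.5 mm → 1.5 × 58.5 × 5 × 400 / 1000 = 175.5 → r_n = 175.5 kN.
Interior bolts: l_c = 100 − 33 = 67 mm → 1.5 × 67 × 5 × 400 / 1000 = 201 → r_n = 180 kN.
R_n = 2 × 175.5 + 2 × 180 = 711 kN.
Design strength φR_n = 0.75 × 711 = 533 kN.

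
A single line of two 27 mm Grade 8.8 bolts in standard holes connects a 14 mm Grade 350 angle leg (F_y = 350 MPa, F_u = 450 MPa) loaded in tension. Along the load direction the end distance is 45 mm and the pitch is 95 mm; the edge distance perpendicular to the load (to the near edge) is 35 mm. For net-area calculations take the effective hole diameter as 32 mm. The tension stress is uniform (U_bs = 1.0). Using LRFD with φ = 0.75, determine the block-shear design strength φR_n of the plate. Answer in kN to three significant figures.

351 kN

Shear plane L_v = 45 + 1·95 = 140 mm; A_gv = 140 × 14 = 1960 mm².
A_nv = (140 − 1.5·32) × 14 = 1288 mm².
A_nt = (35 − 0.5·32) × 14 = 266 mm².
0.6 F_u A_nv = 347.8 kN; 0.6 F_y A_gv = 411.6 kN → shear rupture governs the shear term.
R_n = 347.8 + 1.0 × 450 × 266 / 1000 = 467.5 kN.
Design strength φR_n = 0.75 × 467.5 = 351 kN.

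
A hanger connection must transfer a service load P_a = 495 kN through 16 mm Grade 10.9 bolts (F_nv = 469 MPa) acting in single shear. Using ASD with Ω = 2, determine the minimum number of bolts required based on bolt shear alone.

A_b = π·16²/4 = 201.1 mm².
Per-bolt allowable strength R_n/Ω = 469 × 201.1 × 1 / 1000 / 2 = 47.15 kN.
n ≥ 495 / 47.15 = 10.5 → use 11 bolts.

11 bolts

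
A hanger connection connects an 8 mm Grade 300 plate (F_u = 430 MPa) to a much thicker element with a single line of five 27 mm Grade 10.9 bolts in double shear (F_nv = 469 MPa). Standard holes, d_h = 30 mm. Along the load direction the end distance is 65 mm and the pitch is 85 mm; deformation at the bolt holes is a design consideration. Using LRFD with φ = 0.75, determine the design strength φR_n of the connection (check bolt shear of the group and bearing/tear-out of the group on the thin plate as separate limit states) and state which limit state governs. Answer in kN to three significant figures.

824 kN (bearing governs)

Bolt shear: A_b = π·27²/4 = 572.6 mm²; R_n = 469 × 572.6 × 5 × 2 / 1000 = 2685 kN → 0.75 × 2685 = 2010 kN.
Bearing (1.2 l_c t F_u ≤ 2.4 d t F_u): upper limit = 2.4·27·8·430 / 1000 = 222.9 kN.
  Edge l_c = 65 − 30/2 = 50 → r_n = 206.4 kN; interior l_c = 85 − 30 = 55 → r_n = 222.9 kN.
  R_n,bearing = 1·206.4 + 4·222.9 = 1098 kN → 0.75 × 1098 = 824 kN.
Bearing governs: 824 kN.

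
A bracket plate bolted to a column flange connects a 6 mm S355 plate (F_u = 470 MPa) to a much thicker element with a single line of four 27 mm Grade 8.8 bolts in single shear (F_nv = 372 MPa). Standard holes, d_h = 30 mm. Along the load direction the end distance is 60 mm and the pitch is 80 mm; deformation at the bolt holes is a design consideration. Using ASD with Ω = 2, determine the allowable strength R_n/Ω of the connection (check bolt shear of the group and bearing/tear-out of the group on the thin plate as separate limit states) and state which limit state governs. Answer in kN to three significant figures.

330 kN (bearing governs)

Bolt shear: A_b = π·27²/4 = 572.6 mm²; R_n = 372 × 572.6 × 4 × 1 / 1000 = 852 kN → 852 / 2 = 426 kN.
Bearing (1.2 l_c t F_u ≤ 2.4 d t F_u): upper limit = 2.4·27·6·470 / 1000 = 182.7 kN.
  Edge l_c = 60 − 30/2 = 45 → r_n = 152.3 kN; interior l_c = 80 − 30 = 50 → r_n = 169.2 kN.
  R_n,bearing = 1·152.3 + 3·169.2 = 659.9 kN → 659.9 / 2 = 330 kN.
Bearing governs: 330 kN.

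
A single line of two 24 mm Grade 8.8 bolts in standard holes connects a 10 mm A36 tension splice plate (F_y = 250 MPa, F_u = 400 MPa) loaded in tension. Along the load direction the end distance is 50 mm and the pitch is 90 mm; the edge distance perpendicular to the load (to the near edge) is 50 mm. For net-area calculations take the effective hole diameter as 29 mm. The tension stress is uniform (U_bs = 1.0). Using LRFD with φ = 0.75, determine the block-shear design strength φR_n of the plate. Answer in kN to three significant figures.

264 kN

Shear plane L_v = 50 + 1·90 = 140 mm; A_gv = 140 × 10 = 1400 mm².
A_nv = (140 − 1.5·29) × 10 = 965 mm².
A_nt = (50 − 0.5·29) × 10 = 355 mm².
0.6 F_u A_nv = 231.6 kN; 0.6 F_y A_gv = 210 kN → shear yielding governs the shear term.
R_n = 210 + 1.0 × 400 × 355 / 1000 = 352 kN.
Design strength φR_n = 0.75 × 352 = 264 kN.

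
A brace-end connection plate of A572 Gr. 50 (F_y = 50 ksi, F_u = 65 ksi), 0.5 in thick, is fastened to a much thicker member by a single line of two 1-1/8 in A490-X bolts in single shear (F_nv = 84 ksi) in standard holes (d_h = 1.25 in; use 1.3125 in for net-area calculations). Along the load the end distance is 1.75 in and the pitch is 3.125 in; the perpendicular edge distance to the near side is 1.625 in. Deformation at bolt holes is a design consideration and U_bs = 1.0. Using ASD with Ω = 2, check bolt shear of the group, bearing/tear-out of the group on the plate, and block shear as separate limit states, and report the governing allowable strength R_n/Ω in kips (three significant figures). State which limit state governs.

Bolt shear: A_b = π·1.125²/4 = 0.994 in²; R_n = 84 × 0.994 × 2 × 1 = 167 kips → 167 / 2 = 83.5 kips.
Bearing: edge l_c = 1.125, r_n = 43.87 kips; interior l_c = 1.875, r_n = 73.12 kips; R_n = 43.87 + 1·73.12 = 117 kips → 58.5 kips.
Block shear: A_gv = 2.438, A_nv = 1.453, A_nt = 0.4844 in²; R_n = min(0.6F_uA_nv, 0.6F_yA_gv) + U_bs·F_u·A_nt = 88.16 kips → 44.1 kips.
Block shear governs: 44.1 kips.

44.1 kips (block shear governs)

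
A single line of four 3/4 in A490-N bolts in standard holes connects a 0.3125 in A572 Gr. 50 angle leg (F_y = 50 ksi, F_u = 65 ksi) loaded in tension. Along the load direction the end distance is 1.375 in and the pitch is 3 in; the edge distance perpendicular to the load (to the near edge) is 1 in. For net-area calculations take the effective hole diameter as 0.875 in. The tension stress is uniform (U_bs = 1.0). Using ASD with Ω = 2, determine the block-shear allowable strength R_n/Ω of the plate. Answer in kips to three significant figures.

50.3 kips

Shear plane L_v = 1.375 + 3·3 = 10.38 in; A_gv = 10.38 × 0.3125 = 3.242 in².
A_nv = (10.38 − 3.5·0.875) × 0.3125 = 2.285 in².
A_nt = (1 − 0.5·0.875) × 0.3125 = 0.1758 in².
0.6 F_u A_nv = 89.12 kips; 0.6 F_y A_gv = 97.27 kips → shear rupture governs the shear term.
R_n = 89.12 + 1.0 × 65 × 0.1758 = 100.5 kips.
Allowable strength R_n/Ω = 100.5 / 2 = 50.3 kips.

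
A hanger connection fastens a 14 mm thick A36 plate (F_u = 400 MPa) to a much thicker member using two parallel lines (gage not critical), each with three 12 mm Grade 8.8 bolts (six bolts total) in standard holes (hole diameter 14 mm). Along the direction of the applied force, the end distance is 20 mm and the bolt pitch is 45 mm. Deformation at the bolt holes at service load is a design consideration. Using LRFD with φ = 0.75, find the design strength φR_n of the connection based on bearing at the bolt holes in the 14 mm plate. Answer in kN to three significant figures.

615 kN

Per bolt r_n = 1.2 l_c t F_u ≤ 2.4 d t F_u; upper limit = 2.4 × 12 × 14 × 400 / 1000 = 161.3 kN.
Edge bolt: l_c = 20 − 14/2 = 13 mm → 1.2 × 13 × 14 × 400 / 1000 = 87.36 → r_n = 87.36 kN.
Interior bolts: l_c = 45 − 14 = 31 mm → 1.2 × 31 × 14 × 400 / 1000 = 208.3 → r_n = 161.3 kN.
R_n = 2 × 87.36 + 4 × 161.3 = 819.8 kN.
Design strength φR_n = 0.75 × 819.8 = 615 kN.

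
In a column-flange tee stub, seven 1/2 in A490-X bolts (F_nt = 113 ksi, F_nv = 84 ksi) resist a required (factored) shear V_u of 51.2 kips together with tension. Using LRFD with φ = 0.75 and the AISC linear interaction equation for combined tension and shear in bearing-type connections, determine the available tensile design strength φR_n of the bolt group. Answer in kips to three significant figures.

A_b = π·0.5²/4 = 0.1963 in²; f_rv = 51.2 / (7 × 0.1963) = 37.25 ksi.
F'_nt = 1.3 F_nt − (F_nt / φF_nv) f_rv = 1.3·113 − (113/(0.75·84))·37.25 = 80.08 ksi, capped at F_nt → F'_nt = 80.08 ksi.
R_n = F'_nt · A_b · n = 80.08 × 0.1963 × 7 = 110.1 kips.
Design strength φR_n = 0.75 × 110.1 = 82.6 kips.

82.6 kips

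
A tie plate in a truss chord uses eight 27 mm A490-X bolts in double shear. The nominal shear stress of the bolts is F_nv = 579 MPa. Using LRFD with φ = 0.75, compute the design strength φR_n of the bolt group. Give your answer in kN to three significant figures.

A_b = π × 27² / 4 = 572.6 mm².
R_n = F_nv · A_b · n · n_s = 579 × 572.6 × 8 × 2 / 1000 = 5304 kN.
Design strength φR_n = 0.75 × 5304 = 3980 kN.

3980 kN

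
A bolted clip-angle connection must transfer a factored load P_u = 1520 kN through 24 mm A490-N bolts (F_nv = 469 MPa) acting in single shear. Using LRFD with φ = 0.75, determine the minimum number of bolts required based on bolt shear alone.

A_b = π·24²/4 = 452.4 mm².
Per-bolt design strength φR_n = 0.75 × 469 × 452.4 × 1 / 1000 = 159.1 kN.
n ≥ 1520 / 159.1 = 9.552 → use 10 bolts.

10 bolts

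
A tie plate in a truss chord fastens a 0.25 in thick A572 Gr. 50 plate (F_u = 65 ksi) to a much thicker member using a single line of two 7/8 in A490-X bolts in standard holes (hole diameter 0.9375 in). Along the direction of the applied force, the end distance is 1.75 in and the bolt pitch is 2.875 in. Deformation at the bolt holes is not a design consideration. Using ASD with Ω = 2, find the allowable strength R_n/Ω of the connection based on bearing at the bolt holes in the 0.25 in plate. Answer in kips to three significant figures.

Per bolt r_n = 1.5 l_c t F_u ≤ 3.0 d t F_u; upper limit = 3.0 × 0.875 × 0.25 × 65 = 42.66 kips.
Edge bolt: l_c = 1.75 − 0.9375/2 = 1.281 in → 1.5 × 1.281 × 0.25 × 65 = 31.23 → r_n = 31.23 kips.
Interior bolts: l_c = 2.875 − 0.9375 = 1.938 in → 1.5 × 1.938 × 0.25 × 65 = 47.23 → r_n = 42.66 kips.
R_n = 1 × 31.23 + 1 × 42.66 = 73.89 kips.
Allowable strength R_n/Ω = 73.89 / 2 = 36.9 kips.

36.9 kips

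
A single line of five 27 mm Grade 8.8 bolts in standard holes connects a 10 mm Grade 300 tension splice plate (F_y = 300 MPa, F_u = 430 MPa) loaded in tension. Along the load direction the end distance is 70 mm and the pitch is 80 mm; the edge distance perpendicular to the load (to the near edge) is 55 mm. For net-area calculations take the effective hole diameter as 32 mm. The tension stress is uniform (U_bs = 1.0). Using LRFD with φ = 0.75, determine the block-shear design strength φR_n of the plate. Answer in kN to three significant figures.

602 kN

Shear plane L_v = 70 + 4·80 = 390 mm; A_gv = 390 × 10 = 3900 mm².
A_nv = (390 − 4.5·32) × 10 = 2460 mm².
A_nt = (55 − 0.5·32) × 10 = 390 mm².
0.6 F_u A_nv = 634.7 kN; 0.6 F_y A_gv = 702 kN → shear rupture governs the shear term.
R_n = 634.7 + 1.0 × 430 × 390 / 1000 = 802.4 kN.
Design strength φR_n = 0.75 × 802.4 = 602 kN.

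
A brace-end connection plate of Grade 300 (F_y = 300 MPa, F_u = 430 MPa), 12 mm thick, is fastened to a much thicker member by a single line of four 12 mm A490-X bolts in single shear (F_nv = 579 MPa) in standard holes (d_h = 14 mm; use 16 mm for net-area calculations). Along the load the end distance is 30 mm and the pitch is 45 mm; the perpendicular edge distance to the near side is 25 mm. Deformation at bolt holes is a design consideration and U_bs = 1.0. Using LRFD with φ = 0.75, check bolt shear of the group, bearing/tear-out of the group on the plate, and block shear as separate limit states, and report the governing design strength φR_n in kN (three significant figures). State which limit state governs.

196 kN (bolt shear governs)

Bolt shear: A_b = π·12²/4 = 113.1 mm²; R_n = 579 × 113.1 × 4 × 1 / 1000 = 261.9 kN → 0.75 × 261.9 = 196 kN.
Bearing: edge l_c = 23, r_n = 142.4 kN; interior l_c = 31, r_n = 148.6 kN; R_n = 142.4 + 3·148.6 = 588.2 kN → 441 kN.
Block shear: A_gv = 1980, A_nv = 1308, A_nt = 204 mm²; R_n = min(0.6F_uA_nv, 0.6F_yA_gv) + U_bs·F_u·A_nt = 425.2 kN → 319 kN.
Bolt shear governs: 196 kN.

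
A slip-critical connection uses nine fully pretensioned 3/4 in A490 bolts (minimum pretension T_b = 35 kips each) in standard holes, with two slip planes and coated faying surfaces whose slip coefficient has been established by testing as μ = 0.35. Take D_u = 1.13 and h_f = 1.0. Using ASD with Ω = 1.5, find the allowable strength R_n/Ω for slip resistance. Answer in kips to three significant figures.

R_n = μ · D_u · h_f · T_b · n_s · n_b = 0.35 × 1.13 × 1.0 × 35 × 2 × 9 = 249.2 kips.
Allowable strength R_n/Ω = 249.2 / 1.5 = 166 kips.

166 kips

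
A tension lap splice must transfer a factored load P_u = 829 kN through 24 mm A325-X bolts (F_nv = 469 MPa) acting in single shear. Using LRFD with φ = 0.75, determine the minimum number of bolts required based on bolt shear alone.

A_b = π·24²/4 = 452.4 mm².
Per-bolt design strength φR_n = 0.75 × 469 × 452.4 × 1 / 1000 = 159.1 kN.
n ≥ 829 / 159.1 = 5.21 → use 6 bolts.

6 bolts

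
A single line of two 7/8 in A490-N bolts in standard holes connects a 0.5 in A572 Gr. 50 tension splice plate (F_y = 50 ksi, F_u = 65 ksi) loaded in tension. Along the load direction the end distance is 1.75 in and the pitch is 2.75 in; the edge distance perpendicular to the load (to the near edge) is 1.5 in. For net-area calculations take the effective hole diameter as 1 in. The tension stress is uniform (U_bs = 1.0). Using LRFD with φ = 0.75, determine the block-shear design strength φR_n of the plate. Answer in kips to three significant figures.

68.2 kips

Shear plane L_v = 1.75 + 1·2.75 = 4.5 in; A_gv = 4.5 × 0.5 = 2.25 in².
A_nv = (4.5 − 1.5·1) × 0.5 = 1.5 in².
A_nt = (1.5 − 0.5·1) × 0.5 = 0.5 in².
0.6 F_u A_nv = 58.5 kips; 0.6 F_y A_gv = 67.5 kips → shear rupture governs the shear term.
R_n = 58.5 + 1.0 × 65 × 0.5 = 91 kips.
Design strength φR_n = 0.75 × 91 = 68.2 kips.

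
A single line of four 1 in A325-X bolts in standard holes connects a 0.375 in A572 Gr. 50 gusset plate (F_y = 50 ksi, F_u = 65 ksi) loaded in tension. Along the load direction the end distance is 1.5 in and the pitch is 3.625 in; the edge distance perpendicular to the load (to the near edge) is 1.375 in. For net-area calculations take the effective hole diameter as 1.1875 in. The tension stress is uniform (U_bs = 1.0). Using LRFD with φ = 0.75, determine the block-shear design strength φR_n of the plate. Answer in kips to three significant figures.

Shear plane L_v = 1.5 + 3·3.625 = 12.38 in; A_gv = 12.38 × 0.375 = 4.641 in².
A_nv = (12.38 − 3.5·1.1875) × 0.375 = 3.082 in².
A_nt = (1.375 − 0.5·1.1875) × 0.375 = 0.293 in².
0.6 F_u A_nv = 120.2 kips; 0.6 F_y A_gv = 139.2 kips → shear rupture governs the shear term.
R_n = 120.2 + 1.0 × 65 × 0.293 = 139.2 kips.
Design strength φR_n = 0.75 × 139.2 = 104 kips.

104 kips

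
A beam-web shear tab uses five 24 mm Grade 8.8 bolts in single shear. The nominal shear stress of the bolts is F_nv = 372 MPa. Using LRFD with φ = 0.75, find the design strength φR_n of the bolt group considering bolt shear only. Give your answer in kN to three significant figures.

A_b = π × 24² / 4 = 452.4 mm².
R_n = F_nv · A_b · n · n_s = 372 × 452.4 × 5 × 1 / 1000 = 841.4 kN.
Design strength φR_n = 0.75 × 841.4 = 631 kN.

631 kN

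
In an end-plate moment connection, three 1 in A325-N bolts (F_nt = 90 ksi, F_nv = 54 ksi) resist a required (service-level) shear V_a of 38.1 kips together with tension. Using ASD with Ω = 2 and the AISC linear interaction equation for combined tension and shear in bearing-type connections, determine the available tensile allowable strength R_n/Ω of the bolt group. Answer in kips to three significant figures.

A_b = π·1²/4 = 0.7854 in²; f_rv = 38.1 / (3 × 0.7854) = 16.17 ksi.
F'_nt = 1.3 F_nt − (Ω F_nt / F_nv) f_rv = 1.3·90 − (2·90/54)·16.17 = 63.1 ksi, capped at F_nt → F'_nt = 63.1 ksi.
R_n = F'_nt · A_b · n = 63.1 × 0.7854 × 3 = 148.7 kips.
Allowable strength R_n/Ω = 148.7 / 2 = 74.3 kips.

74.3 kips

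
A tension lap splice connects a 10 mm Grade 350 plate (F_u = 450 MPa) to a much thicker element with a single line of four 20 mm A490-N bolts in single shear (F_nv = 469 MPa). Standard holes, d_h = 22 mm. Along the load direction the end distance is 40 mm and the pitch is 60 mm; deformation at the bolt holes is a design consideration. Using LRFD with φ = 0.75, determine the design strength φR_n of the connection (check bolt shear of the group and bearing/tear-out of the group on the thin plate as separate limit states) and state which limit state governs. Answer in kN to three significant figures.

Bolt shear: A_b = π·20²/4 = 314.2 mm²; R_n = 469 × 314.2 × 4 × 1 / 1000 = 589.4 kN → 0.75 × 589.4 = 442 kN.
Bearing (1.2 l_c t F_u ≤ 2.4 d t F_u): upper limit = 2.4·20·10·450 / 1000 = 216 kN.
  Edge l_c = 40 − 22/2 = 29 → r_n = 156.6 kN; interior l_c = 60 − 22 = 38 → r_n = 205.2 kN.
  R_n,bearing = 1·156.6 + 3·205.2 = 772.2 kN → 0.75 × 772.2 = 579 kN.
Bolt shear governs: 442 kN.

442 kN (bolt shear governs)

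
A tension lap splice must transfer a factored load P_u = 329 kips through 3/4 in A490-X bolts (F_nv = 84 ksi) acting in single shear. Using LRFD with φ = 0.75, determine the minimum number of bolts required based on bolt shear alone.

12 bolts

A_b = π·0.75²/4 = 0.4418 in².
Per-bolt design strength φR_n = 0.75 × 84 × 0.4418 × 1 = 27.83 kips.
n ≥ 329 / 27.83 = 11.82 → use 12 bolts.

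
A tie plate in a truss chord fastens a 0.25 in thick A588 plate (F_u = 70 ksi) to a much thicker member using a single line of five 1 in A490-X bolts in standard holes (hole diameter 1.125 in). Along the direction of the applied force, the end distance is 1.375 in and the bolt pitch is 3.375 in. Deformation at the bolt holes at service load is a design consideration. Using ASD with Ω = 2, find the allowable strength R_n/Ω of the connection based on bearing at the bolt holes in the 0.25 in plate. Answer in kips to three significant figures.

Per bolt r_n = 1.2 l_c t F_u ≤ 2.4 d t F_u; upper limit = 2.4 × 1 × 0.25 × 70 = 42 kips.
Edge bolt: l_c = 1.375 − 1.125/2 = 0.8125 in → 1.2 × 0.8125 × 0.25 × 70 = 17.06 → r_n = 17.06 kips.
Interior bolts: l_c = 3.375 − 1.125 = 2.25 in → 1.2 × 2.25 × 0.25 × 70 = 47.25 → r_n = 42 kips.
R_n = 1 × 17.06 + 4 × 42 = 185.1 kips.
Allowable strength R_n/Ω = 185.1 / 2 = 92.5 kips.

92.5 kips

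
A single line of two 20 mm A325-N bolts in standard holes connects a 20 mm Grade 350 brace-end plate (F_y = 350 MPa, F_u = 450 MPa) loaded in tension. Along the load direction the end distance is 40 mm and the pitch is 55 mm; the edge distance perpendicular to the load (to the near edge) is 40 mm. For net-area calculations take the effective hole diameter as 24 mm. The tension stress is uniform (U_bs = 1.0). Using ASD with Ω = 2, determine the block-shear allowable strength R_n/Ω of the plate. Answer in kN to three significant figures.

285 kN

Shear plane L_v = 40 + 1·55 = 95 mm; A_gv = 95 × 20 = 1900 mm².
A_nv = (95 − 1.5·24) × 20 = 1180 mm².
A_nt = (40 − 0.5·24) × 20 = 560 mm².
0.6 F_u A_nv = 318.6 kN; 0.6 F_y A_gv = 399 kN → shear rupture governs the shear term.
R_n = 318.6 + 1.0 × 450 × 560 / 1000 = 570.6 kN.
Allowable strength R_n/Ω = 570.6 / 2 = 285 kN.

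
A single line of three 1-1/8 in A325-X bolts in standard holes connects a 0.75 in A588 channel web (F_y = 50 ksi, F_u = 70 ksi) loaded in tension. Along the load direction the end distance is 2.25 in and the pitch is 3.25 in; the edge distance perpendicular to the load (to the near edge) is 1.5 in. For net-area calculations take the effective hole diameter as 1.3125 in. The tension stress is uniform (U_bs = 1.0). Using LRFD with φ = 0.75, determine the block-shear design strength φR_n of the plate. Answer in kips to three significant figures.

162 kips

Shear plane L_v = 2.25 + 2·3.25 = 8.75 in; A_gv = 8.75 × 0.75 = 6.562 in².
A_nv = (8.75 − 2.5·1.3125) × 0.75 = 4.102 in².
A_nt = (1.5 − 0.5·1.3125) × 0.75 = 0.6328 in².
0.6 F_u A_nv = 172.3 kips; 0.6 F_y A_gv = 196.9 kips → shear rupture governs the shear term.
R_n = 172.3 + 1.0 × 70 × 0.6328 = 216.6 kips.
Design strength φR_n = 0.75 × 216.6 = 162 kips.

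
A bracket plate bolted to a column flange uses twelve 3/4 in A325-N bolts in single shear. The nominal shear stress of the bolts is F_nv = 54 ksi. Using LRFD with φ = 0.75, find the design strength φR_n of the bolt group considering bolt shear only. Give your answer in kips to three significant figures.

215 kips

A_b = π × 0.75² / 4 = 0.4418 in².
R_n = F_nv · A_b · n · n_s = 54 × 0.4418 × 12 × 1 = 286.3 kips.
Design strength φR_n = 0.75 × 286.3 = 215 kips.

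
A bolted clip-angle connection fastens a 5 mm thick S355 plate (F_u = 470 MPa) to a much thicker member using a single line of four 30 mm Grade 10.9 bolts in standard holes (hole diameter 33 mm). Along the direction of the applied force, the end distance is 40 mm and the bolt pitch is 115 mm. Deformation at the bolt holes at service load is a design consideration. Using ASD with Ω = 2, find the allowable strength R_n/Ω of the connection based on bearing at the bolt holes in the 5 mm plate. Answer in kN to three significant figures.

287 kN

Per bolt r_n = 1.2 l_c t F_u ≤ 2.4 d t F_u; upper limit = 2.4 × 30 × 5 × 470 / 1000 = 169.2 kN.
Edge bolt: l_c = 40 − 33/2 = 23.5 mm → 1.2 × 23.5 × 5 × 470 / 1000 = 66.27 → r_n = 66.27 kN.
Interior bolts: l_c = 115 − 33 = 82 mm → 1.2 × 82 × 5 × 470 / 1000 = 231.2 → r_n = 169.2 kN.
R_n = 1 × 66.27 + 3 × 169.2 = 573.9 kN.
Allowable strength R_n/Ω = 573.9 / 2 = 287 kN.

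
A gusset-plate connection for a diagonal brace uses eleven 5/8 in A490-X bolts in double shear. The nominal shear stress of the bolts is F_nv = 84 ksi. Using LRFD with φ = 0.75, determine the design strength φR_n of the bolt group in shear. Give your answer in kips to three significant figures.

425 kips

A_b = π × 0.625² / 4 = 0.3068 in².
R_n = F_nv · A_b · n · n_s = 84 × 0.3068 × 11 × 2 = 567 kips.
Design strength φR_n = 0.75 × 567 = 425 kips.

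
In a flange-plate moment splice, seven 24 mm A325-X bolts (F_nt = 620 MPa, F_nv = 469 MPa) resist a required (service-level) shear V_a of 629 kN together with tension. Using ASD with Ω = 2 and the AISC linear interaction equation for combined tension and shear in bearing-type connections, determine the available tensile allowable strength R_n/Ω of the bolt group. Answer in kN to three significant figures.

445 kN

A_b = π·24²/4 = 452.4 mm²; f_rv = 629 × 1000 / (7 × 452.4) = 198.6 MPa.
F'_nt = 1.3 F_nt − (Ω F_nt / F_nv) f_rv = 1.3·620 − (2·620/469)·198.6 = 280.8 MPa, capped at F_nt → F'_nt = 280.8 MPa.
R_n = F'_nt · A_b · n = 280.8 × 452.4 × 7 / 1000 = 889.4 kN.
Allowable strength R_n/Ω = 889.4 / 2 = 445 kN.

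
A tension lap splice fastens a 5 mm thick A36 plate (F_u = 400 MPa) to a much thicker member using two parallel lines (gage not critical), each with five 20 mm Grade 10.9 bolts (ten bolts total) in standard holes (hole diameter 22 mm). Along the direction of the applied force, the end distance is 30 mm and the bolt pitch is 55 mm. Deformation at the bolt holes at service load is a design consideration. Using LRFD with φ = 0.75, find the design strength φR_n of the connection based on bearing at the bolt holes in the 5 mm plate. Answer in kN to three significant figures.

544 kN

Per bolt r_n = 1.2 l_c t F_u ≤ 2.4 d t F_u; upper limit = 2.4 × 20 × 5 × 400 / 1000 = 96 kN.
Edge bolt: l_c = 30 − 22/2 = 19 mm → 1.2 × 19 × 5 × 400 / 1000 = 45.6 → r_n = 45.6 kN.
Interior bolts: l_c = 55 − 22 = 33 mm → 1.2 × 33 × 5 × 400 / 1000 = 79.2 → r_n = 79.2 kN.
R_n = 2 × 45.6 + 8 × 79.2 = 724.8 kN.
Design strength φR_n = 0.75 × 724.8 = 544 kN.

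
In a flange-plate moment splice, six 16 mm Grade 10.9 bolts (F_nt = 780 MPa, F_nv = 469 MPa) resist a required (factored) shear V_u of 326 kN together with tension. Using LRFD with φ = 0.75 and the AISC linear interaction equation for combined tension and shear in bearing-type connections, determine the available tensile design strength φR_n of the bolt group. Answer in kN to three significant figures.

375 kN

A_b = π·16²/4 = 201.1 mm²; f_rv = 326 × 1000 / (6 × 201.1) = 270.2 MPa.
F'_nt = 1.3 F_nt − (F_nt / φF_nv) f_rv = 1.3·780 − (780/(0.75·469))·270.2 = 414.8 MPa, capped at F_nt → F'_nt = 414.8 MPa.
R_n = F'_nt · A_b · n = 414.8 × 201.1 × 6 / 1000 = 500.4 kN.
Design strength φR_n = 0.75 × 500.4 = 375 kN.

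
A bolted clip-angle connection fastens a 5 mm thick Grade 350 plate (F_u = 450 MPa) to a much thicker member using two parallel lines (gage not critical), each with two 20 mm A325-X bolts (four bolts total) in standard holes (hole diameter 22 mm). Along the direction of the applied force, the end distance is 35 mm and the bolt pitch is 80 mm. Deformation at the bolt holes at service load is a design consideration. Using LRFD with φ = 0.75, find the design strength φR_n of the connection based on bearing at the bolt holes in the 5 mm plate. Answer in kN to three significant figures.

Per bolt r_n = 1.2 l_c t F_u ≤ 2.4 d t F_u; upper limit = 2.4 × 20 × 5 × 450 / 1000 = 108 kN.
Edge bolt: l_c = 35 − 22/2 = 24 mm → 1.2 × 24 × 5 × 450 / 1000 = 64.8 → r_n = 64.8 kN.
Interior bolts: l_c = 80 − 22 = 58 mm → 1.2 × 58 × 5 × 450 / 1000 = 156.6 → r_n = 108 kN.
R_n = 2 × 64.8 + 2 × 108 = 345.6 kN.
Design strength φR_n = 0.75 × 345.6 = 259 kN.

259 kN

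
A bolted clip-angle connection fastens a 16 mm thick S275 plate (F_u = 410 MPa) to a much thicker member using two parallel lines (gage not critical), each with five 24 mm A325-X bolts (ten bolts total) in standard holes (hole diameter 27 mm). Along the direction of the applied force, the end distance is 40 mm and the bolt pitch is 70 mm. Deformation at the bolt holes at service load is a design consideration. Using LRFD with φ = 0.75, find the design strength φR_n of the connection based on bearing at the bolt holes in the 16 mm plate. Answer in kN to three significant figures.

2340 kN

Per bolt r_n = 1.2 l_c t F_u ≤ 2.4 d t F_u; upper limit = 2.4 × 24 × 16 × 410 / 1000 = 377.9 kN.
Edge bolt: l_c = 40 − 27/2 = 26.5 mm → 1.2 × 26.5 × 16 × 410 / 1000 = 208.6 → r_n = 208.6 kN.
Interior bolts: l_c = 70 − 27 = 43 mm → 1.2 × 43 × 16 × 410 / 1000 = 338.5 → r_n = 338.5 kN.
R_n = 2 × 208.6 + 8 × 338.5 = 3125 kN.
Design strength φR_n = 0.75 × 3125 = 2340 kN.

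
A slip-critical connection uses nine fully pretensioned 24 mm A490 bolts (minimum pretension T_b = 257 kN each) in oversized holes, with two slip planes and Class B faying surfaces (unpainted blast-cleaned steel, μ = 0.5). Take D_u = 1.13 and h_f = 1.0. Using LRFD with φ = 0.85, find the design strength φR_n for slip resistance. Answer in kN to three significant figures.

2220 kN

R_n = μ · D_u · h_f · T_b · n_s · n_b = 0.5 × 1.13 × 1.0 × 257 × 2 × 9 = 2614 kN.
Design strength φR_n = 0.85 × 2614 = 2220 kN.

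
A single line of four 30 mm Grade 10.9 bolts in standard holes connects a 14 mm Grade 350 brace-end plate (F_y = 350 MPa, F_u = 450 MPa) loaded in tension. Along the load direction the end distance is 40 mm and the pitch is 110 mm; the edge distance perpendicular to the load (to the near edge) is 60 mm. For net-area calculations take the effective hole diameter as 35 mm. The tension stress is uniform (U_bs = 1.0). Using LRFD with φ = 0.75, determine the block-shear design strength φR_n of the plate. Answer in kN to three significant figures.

902 kN

Shear plane L_v = 40 + 3·110 = 370 mm; A_gv = 370 × 14 = 5180 mm².
A_nv = (370 − 3.5·35) × 14 = 3465 mm².
A_nt = (60 − 0.5·35) × 14 = 595 mm².
0.6 F_u A_nv = 935.6 kN; 0.6 F_y A_gv = 1088 kN → shear rupture governs the shear term.
R_n = 935.6 + 1.0 × 450 × 595 / 1000 = 1203 kN.
Design strength φR_n = 0.75 × 1203 = 902 kN.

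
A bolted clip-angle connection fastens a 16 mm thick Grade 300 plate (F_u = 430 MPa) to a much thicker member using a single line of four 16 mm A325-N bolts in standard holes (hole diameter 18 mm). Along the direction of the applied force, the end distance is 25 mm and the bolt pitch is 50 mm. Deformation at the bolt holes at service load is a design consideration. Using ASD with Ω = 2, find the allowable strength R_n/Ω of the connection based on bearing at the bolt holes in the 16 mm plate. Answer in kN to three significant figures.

462 kN

Per bolt r_n = 1.2 l_c t F_u ≤ 2.4 d t F_u; upper limit = 2.4 × 16 × 16 × 430 / 1000 = 264.2 kN.
Edge bolt: l_c = 25 − 18/2 = 16 mm → 1.2 × 16 × 16 × 430 / 1000 = 132.1 → r_n = 132.1 kN.
Interior bolts: l_c = 50 − 18 = 32 mm → 1.2 × 32 × 16 × 430 / 1000 = 264.2 → r_n = 264.2 kN.
R_n = 1 × 132.1 + 3 × 264.2 = 924.7 kN.
Allowable strength R_n/Ω = 924.7 / 2 = 462 kN.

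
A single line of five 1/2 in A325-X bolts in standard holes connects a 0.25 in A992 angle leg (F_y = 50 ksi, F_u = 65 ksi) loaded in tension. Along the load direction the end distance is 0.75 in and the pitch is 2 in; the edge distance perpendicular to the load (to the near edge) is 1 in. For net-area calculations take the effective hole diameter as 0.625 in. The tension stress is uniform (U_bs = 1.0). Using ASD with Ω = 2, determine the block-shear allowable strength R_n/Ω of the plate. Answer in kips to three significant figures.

Shear plane L_v = 0.75 + 4·2 = 8.75 in; A_gv = 8.75 × 0.25 = 2.188 in².
A_nv = (8.75 − 4.5·0.625) × 0.25 = 1.484 in².
A_nt = (1 − 0.5·0.625) × 0.25 = 0.1719 in².
0.6 F_u A_nv = 57.89 kips; 0.6 F_y A_gv = 65.62 kips → shear rupture governs the shear term.
R_n = 57.89 + 1.0 × 65 × 0.1719 = 69.06 kips.
Allowable strength R_n/Ω = 69.06 / 2 = 34.5 kips.

34.5 kips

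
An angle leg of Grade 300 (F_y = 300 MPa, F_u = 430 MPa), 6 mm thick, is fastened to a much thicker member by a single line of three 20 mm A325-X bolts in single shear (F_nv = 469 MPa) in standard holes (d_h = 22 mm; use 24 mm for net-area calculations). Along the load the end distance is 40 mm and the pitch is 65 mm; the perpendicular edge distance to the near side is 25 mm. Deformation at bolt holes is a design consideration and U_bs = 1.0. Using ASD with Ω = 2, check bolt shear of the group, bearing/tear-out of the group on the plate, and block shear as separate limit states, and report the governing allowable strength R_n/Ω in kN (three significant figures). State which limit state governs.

102 kN (block shear governs)

Bolt shear: A_b = π·20²/4 = 314.2 mm²; R_n = 469 × 314.2 × 3 × 1 / 1000 = 442 kN → 442 / 2 = 221 kN.
Bearing: edge l_c = 29, r_n = 89.78 kN; interior l_c = 43, r_n = 123.8 kN; R_n = 89.78 + 2·123.8 = 337.5 kN → 169 kN.
Block shear: A_gv = 1020, A_nv = 660, A_nt = 78 mm²; R_n = min(0.6F_uA_nv, 0.6F_yA_gv) + U_bs·F_u·A_nt = 203.8 kN → 102 kN.
Block shear governs: 102 kN.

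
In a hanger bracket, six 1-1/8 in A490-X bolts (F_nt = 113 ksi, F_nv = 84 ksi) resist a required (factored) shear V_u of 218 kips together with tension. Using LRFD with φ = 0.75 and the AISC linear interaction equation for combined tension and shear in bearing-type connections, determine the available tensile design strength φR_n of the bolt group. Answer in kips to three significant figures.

A_b = π·1.125²/4 = 0.994 in²; f_rv = 218 / (6 × 0.994) = 36.55 ksi.
F'_nt = 1.3 F_nt − (F_nt / φF_nv) f_rv = 1.3·113 − (113/(0.75·84))·36.55 = 81.34 ksi, capped at F_nt → F'_nt = 81.34 ksi.
R_n = F'_nt · A_b · n = 81.34 × 0.994 × 6 = 485.1 kips.
Design strength φR_n = 0.75 × 485.1 = 364 kips.

364 kips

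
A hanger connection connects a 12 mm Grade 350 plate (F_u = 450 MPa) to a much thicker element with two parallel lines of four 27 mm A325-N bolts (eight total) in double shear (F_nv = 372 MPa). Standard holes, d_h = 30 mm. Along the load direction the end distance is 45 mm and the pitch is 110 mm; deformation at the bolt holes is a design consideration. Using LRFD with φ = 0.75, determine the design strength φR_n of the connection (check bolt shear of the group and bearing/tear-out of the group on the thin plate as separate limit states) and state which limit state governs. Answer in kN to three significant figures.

Bolt shear: A_b = π·27²/4 = 572.6 mm²; R_n = 372 × 572.6 × 8 × 2 / 1000 = 3408 kN → 0.75 × 3408 = 2560 kN.
Bearing (1.2 l_c t F_u ≤ 2.4 d t F_u): upper limit = 2.4·27·12·450 / 1000 = 349.9 kN.
  Edge l_c = 45 − 30/2 = 30 → r_n = 194.4 kN; interior l_c = 110 − 30 = 80 → r_n = 349.9 kN.
  R_n,bearing = 2·194.4 + 6·349.9 = 2488 kN → 0.75 × 2488 = 1870 kN.
Bearing governs: 1870 kN.

1870 kN (bearing governs)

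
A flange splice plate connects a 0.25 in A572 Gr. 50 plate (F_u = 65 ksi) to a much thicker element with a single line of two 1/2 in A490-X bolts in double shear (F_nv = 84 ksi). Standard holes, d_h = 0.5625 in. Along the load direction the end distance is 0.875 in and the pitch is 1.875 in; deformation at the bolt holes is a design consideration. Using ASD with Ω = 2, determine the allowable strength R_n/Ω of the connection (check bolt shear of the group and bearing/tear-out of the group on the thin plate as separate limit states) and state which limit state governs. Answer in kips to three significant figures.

Bolt shear: A_b = π·0.5²/4 = 0.1963 in²; R_n = 84 × 0.1963 × 2 × 2 = 65.97 kips → 65.97 / 2 = 33 kips.
Bearing (1.2 l_c t F_u ≤ 2.4 d t F_u): upper limit = 2.4·0.5·0.25·65 = 19.5 kips.
  Edge l_c = 0.875 − 0.5625/2 = 0.5938 → r_n = 11.58 kips; interior l_c = 1.875 − 0.5625 = 1.312 → r_n = 19.5 kips.
  R_n,bearing = 1·11.58 + 1·19.5 = 31.08 kips → 31.08 / 2 = 15.5 kips.
Bearing governs: 15.5 kips.

15.5 kips (bearing governs)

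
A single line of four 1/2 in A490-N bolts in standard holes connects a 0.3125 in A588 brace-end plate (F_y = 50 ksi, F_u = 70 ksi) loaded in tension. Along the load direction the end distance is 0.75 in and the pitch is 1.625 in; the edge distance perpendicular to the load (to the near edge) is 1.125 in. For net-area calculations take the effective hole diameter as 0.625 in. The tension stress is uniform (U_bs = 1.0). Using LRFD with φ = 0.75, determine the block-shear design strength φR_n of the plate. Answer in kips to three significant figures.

Shear plane L_v = 0.75 + 3·1.625 = 5.625 in; A_gv = 5.625 × 0.3125 = 1.758 in².
A_nv = (5.625 − 3.5·0.625) × 0.3125 = 1.074 in².
A_nt = (1.125 − 0.5·0.625) × 0.3125 = 0.2539 in².
0.6 F_u A_nv = 45.12 kips; 0.6 F_y A_gv = 52.73 kips → shear rupture governs the shear term.
R_n = 45.12 + 1.0 × 70 × 0.2539 = 62.89 kips.
Design strength φR_n = 0.75 × 62.89 = 47.2 kips.

47.2 kips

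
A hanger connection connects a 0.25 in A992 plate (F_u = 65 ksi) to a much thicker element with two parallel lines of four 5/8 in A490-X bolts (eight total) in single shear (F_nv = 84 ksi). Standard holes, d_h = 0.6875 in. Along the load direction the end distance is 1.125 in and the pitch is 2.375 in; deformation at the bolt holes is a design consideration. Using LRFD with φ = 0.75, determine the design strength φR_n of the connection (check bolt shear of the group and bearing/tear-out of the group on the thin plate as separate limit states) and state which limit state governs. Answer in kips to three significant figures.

Bolt shear: A_b = π·0.625²/4 = 0.3068 in²; R_n = 84 × 0.3068 × 8 × 1 = 206.2 kips → 0.75 × 206.2 = 155 kips.
Bearing (1.2 l_c t F_u ≤ 2.4 d t F_u): upper limit = 2.4·0.625·0.25·65 = 24.38 kips.
  Edge l_c = 1.125 − 0.6875/2 = 0.7812 → r_n = 15.23 kips; interior l_c = 2.375 − 0.6875 = 1.688 → r_n = 24.38 kips.
  R_n,bearing = 2·15.23 + 6·24.38 = 176.7 kips → 0.75 × 176.7 = 133 kips.
Bearing governs: 133 kips.

133 kips (bearing governs)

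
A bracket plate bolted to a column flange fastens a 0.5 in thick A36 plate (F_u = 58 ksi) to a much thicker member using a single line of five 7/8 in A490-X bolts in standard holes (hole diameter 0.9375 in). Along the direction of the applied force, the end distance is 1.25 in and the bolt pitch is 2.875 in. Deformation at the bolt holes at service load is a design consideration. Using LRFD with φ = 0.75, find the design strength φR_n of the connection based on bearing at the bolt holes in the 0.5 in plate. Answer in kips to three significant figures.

Per bolt r_n = 1.2 l_c t F_u ≤ 2.4 d t F_u; upper limit = 2.4 × 0.875 × 0.5 × 58 = 60.9 kips.
Edge bolt: l_c = 1.25 − 0.9375/2 = 0.7812 in → 1.2 × 0.7812 × 0.5 × 58 = 27.19 → r_n = 27.19 kips.
Interior bolts: l_c = 2.875 − 0.9375 = 1.938 in → 1.2 × 1.938 × 0.5 × 58 = 67.42 → r_n = 60.9 kips.
R_n = 1 × 27.19 + 4 × 60.9 = 270.8 kips.
Design strength φR_n = 0.75 × 270.8 = 203 kips.

203 kips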